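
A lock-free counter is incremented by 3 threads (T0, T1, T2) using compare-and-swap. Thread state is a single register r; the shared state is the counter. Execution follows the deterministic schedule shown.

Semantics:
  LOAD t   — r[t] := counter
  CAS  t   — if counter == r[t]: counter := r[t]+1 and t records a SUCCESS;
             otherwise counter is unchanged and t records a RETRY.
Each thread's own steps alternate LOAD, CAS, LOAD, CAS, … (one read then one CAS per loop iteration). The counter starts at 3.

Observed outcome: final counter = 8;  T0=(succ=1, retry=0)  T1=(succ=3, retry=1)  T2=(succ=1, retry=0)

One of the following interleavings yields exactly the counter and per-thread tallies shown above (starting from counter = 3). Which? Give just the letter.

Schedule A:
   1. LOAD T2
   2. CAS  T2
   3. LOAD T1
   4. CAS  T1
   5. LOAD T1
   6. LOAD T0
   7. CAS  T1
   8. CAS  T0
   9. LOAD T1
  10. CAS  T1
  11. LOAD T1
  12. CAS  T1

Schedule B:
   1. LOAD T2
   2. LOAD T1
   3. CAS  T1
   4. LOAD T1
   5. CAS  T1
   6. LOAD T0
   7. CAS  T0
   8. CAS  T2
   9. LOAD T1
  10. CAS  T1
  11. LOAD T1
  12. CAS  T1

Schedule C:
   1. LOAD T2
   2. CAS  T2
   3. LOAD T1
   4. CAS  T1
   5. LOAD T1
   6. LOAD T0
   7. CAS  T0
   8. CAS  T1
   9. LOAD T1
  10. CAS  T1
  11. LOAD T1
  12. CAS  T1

Simulating candidate C:
[1] T2.load  rd  (counter 3, T2.r 3)
[2] T2.cas  hit  (counter 4, T2.r 3)
[3] T1.load  rd  (counter 4, T1.r 4)
[4] T1.cas  hit  (counter 5, T1.r 4)
[5] T1.load  rd  (counter 5, T1.r 5)
[6] T0.load  rd  (counter 5, T0.r 5)
[7] T0.cas  hit  (counter 6, T0.r 5)
[8] T1.cas  miss  (counter 6, T1.r 5)
[9] T1.load  rd  (counter 6, T1.r 6)
[10] T1.cas  hit  (counter 7, T1.r 6)
[11] T1.load  rd  (counter 7, T1.r 7)
[12] T1.cas  hit  (counter 8, T1.r 7)

C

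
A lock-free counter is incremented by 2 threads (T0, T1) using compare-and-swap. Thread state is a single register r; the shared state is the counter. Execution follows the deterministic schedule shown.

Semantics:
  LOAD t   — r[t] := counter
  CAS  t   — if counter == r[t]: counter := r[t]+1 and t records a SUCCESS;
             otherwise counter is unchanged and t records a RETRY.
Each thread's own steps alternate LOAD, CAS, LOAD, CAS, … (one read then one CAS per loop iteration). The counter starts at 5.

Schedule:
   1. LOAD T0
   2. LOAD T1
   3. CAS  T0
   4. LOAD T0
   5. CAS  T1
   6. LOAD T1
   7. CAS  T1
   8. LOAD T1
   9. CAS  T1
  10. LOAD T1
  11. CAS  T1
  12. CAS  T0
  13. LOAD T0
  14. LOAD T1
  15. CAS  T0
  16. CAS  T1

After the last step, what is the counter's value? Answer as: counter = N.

step 1: T0 LOAD ⇒ load; ctr=5 reg=5
step 2: T1 LOAD ⇒ load; ctr=5 reg=5
step 3: T0 CAS ⇒ ok; ctr=6 reg=5
step 4: T0 LOAD ⇒ load; ctr=6 reg=6
step 5: T1 CAS ⇒ retry; ctr=6 reg=5
step 6: T1 LOAD ⇒ load; ctr=6 reg=6
step 7: T1 CAS ⇒ ok; ctr=7 reg=6
step 8: T1 LOAD ⇒ load; ctr=7 reg=7
step 9: T1 CAS ⇒ ok; ctr=8 reg=7
step 10: T1 LOAD ⇒ load; ctr=8 reg=8
step 11: T1 CAS ⇒ ok; ctr=9 reg=8
step 12: T0 CAS ⇒ retry; ctr=9 reg=6
step 13: T0 LOAD ⇒ load; ctr=9 reg=9
step 14: T1 LOAD ⇒ load; ctr=9 reg=9
step 15: T0 CAS ⇒ ok; ctr=10 reg=9
step 16: T1 CAS ⇒ retry; ctr=10 reg=9

counter = 10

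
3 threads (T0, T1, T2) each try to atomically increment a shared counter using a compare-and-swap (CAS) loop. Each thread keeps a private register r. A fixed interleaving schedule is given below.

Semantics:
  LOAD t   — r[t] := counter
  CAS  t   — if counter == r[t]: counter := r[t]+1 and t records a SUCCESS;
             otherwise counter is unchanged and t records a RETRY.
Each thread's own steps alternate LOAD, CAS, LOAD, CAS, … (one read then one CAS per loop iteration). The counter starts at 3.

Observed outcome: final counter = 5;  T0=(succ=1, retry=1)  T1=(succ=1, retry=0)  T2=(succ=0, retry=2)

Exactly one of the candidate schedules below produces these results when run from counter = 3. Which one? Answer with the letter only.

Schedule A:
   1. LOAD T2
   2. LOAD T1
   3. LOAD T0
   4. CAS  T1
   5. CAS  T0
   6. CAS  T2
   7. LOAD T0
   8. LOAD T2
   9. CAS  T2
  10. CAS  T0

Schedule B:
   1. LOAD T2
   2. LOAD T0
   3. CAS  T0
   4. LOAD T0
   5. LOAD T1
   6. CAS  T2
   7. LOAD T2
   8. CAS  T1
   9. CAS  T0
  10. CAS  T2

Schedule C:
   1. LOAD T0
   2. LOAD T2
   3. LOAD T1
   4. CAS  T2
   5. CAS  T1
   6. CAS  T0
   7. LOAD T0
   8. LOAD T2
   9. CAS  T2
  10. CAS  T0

B

Run B:
#1 T2 reads 3
#2 T0 reads 3
#3 T0 CAS(3→4) writes; counter now 4
#4 T0 reads 4
#5 T1 reads 4
#6 T2 CAS(3→4) fails; counter now 4
#7 T2 reads 4
#8 T1 CAS(4→5) writes; counter now 5
#9 T0 CAS(4→5) fails; counter now 5
#10 T2 CAS(4→5) fails; counter now 5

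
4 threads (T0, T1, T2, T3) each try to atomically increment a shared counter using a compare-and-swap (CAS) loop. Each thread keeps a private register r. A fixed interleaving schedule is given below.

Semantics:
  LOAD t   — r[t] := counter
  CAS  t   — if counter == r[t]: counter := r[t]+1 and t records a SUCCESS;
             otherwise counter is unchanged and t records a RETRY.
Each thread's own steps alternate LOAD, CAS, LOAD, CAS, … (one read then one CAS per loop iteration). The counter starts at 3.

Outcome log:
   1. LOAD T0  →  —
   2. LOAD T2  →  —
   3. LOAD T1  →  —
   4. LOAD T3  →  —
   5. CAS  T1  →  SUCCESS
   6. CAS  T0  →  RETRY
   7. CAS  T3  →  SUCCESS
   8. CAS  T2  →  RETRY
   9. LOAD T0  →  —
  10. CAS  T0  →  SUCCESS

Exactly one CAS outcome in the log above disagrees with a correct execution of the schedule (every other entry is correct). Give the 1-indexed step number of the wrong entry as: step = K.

Re-executing:
#1 T0 reads 3
#2 T2 reads 3
#3 T1 reads 3
#4 T3 reads 3
#5 T1 CAS(3→4) writes; counter now 4
#6 T0 CAS(3→4) fails; counter now 4
#7 T3 CAS(3→4) fails; counter now 4
#8 T2 CAS(3→4) fails; counter now 4
#9 T0 reads 4
#10 T0 CAS(4→5) writes; counter now 5
Log disagrees first at step 7.

step = 7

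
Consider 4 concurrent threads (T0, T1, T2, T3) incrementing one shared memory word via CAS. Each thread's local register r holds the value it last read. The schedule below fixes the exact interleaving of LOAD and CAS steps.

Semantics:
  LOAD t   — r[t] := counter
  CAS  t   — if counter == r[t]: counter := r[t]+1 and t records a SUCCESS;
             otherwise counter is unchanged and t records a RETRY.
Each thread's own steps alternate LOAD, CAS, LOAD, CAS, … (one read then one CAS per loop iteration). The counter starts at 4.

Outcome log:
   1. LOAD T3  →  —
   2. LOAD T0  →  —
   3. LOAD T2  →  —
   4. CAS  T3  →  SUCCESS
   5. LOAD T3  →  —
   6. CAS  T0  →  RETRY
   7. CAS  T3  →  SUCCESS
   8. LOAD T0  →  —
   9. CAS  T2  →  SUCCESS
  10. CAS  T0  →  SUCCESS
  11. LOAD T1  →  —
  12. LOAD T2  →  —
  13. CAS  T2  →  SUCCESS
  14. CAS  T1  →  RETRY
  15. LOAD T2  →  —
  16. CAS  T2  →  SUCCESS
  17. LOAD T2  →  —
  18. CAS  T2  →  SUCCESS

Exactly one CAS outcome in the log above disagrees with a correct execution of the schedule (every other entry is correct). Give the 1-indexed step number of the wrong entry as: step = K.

step = 9

Reference trace:
   1) LOAD T3:  M=4  r_T3=4
   2) LOAD T0:  M=4  r_T0=4
   3) LOAD T2:  M=4  r_T2=4
   4) CAS  T3:  M=5  r_T3=4 ✓
   5) LOAD T3:  M=5  r_T3=5
   6) CAS  T0:  M=5  r_T0=4 ✗
   7) CAS  T3:  M=6  r_T3=5 ✓
   8) LOAD T0:  M=6  r_T0=6
   9) CAS  T2:  M=6  r_T2=4 ✗
  10) CAS  T0:  M=7  r_T0=6 ✓
  11) LOAD T1:  M=7  r_T1=7
  12) LOAD T2:  M=7  r_T2=7
  13) CAS  T2:  M=8  r_T2=7 ✓
  14) CAS  T1:  M=8  r_T1=7 ✗
  15) LOAD T2:  M=8  r_T2=8
  16) CAS  T2:  M=9  r_T2=8 ✓
  17) LOAD T2:  M=9  r_T2=9
  18) CAS  T2:  M=10  r_T2=9 ✓
Flip is step 9.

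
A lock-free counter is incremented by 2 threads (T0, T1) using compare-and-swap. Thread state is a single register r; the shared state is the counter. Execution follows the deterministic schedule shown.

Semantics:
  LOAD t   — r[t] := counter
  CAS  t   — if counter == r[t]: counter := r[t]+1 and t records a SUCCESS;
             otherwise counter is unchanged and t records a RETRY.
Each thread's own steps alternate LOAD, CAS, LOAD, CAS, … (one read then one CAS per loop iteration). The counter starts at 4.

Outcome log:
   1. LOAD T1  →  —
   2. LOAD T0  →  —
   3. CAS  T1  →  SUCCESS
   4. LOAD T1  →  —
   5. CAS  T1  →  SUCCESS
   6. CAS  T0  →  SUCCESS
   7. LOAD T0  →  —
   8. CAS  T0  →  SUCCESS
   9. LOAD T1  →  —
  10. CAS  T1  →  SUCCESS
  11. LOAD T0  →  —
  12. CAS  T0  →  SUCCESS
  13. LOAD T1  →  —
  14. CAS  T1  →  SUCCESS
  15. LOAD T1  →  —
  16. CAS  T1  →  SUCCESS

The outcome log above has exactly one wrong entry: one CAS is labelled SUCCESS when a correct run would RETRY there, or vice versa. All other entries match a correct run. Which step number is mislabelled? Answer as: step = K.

Correct run:
T1 LOAD — after: cnt=4, r=4 — load
T0 LOAD — after: cnt=4, r=4 — load
T1 CAS — after: cnt=5, r=4 — ok
T1 LOAD — after: cnt=5, r=5 — load
T1 CAS — after: cnt=6, r=5 — ok
T0 CAS — after: cnt=6, r=4 — retry
T0 LOAD — after: cnt=6, r=6 — load
T0 CAS — after: cnt=7, r=6 — ok
T1 LOAD — after: cnt=7, r=7 — load
T1 CAS — after: cnt=8, r=7 — ok
T0 LOAD — after: cnt=8, r=8 — load
T0 CAS — after: cnt=9, r=8 — ok
T1 LOAD — after: cnt=9, r=9 — load
T1 CAS — after: cnt=10, r=9 — ok
T1 LOAD — after: cnt=10, r=10 — load
T1 CAS — after: cnt=11, r=10 — ok
Flip is step 6.

step = 6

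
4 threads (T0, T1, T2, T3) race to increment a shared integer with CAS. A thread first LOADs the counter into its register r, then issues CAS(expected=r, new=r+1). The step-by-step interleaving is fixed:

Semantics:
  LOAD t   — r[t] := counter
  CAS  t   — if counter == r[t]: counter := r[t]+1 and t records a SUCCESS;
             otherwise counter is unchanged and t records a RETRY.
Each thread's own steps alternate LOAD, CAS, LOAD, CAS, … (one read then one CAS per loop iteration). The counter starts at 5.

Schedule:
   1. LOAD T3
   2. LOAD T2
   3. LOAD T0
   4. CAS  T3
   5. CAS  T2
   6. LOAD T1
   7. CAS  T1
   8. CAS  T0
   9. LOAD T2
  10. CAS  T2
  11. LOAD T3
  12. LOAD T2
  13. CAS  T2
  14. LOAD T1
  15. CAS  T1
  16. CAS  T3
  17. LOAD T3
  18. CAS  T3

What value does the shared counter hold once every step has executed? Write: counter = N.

T3 LOAD — after: cnt=5, r=5 — load
T2 LOAD — after: cnt=5, r=5 — load
T0 LOAD — after: cnt=5, r=5 — load
T3 CAS — after: cnt=6, r=5 — ok
T2 CAS — after: cnt=6, r=5 — retry
T1 LOAD — after: cnt=6, r=6 — load
T1 CAS — after: cnt=7, r=6 — ok
T0 CAS — after: cnt=7, r=5 — retry
T2 LOAD — after: cnt=7, r=7 — load
T2 CAS — after: cnt=8, r=7 — ok
T3 LOAD — after: cnt=8, r=8 — load
T2 LOAD — after: cnt=8, r=8 — load
T2 CAS — after: cnt=9, r=8 — ok
T1 LOAD — after: cnt=9, r=9 — load
T1 CAS — after: cnt=10, r=9 — ok
T3 CAS — after: cnt=10, r=8 — retry
T3 LOAD — after: cnt=10, r=10 — load
T3 CAS — after: cnt=11, r=10 — ok

counter = 11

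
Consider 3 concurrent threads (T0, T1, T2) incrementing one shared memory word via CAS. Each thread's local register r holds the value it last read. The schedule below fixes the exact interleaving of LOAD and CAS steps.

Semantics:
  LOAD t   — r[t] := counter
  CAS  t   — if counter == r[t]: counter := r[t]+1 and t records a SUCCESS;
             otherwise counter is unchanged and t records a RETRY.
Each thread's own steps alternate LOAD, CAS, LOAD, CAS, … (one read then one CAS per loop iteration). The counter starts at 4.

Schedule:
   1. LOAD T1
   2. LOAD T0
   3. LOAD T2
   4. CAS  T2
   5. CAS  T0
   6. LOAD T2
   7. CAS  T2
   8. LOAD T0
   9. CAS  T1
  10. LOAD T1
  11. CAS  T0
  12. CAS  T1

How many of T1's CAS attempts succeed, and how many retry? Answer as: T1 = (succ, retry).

1. LOAD T1 → mem=4 r[T1]=4 [LOAD]
2. LOAD T0 → mem=4 r[T0]=4 [LOAD]
3. LOAD T2 → mem=4 r[T2]=4 [LOAD]
4. CAS T2 → mem=5 r[T2]=4 [OK]
5. CAS T0 → mem=5 r[T0]=4 [RETRY]
6. LOAD T2 → mem=5 r[T2]=5 [LOAD]
7. CAS T2 → mem=6 r[T2]=5 [OK]
8. LOAD T0 → mem=6 r[T0]=6 [LOAD]
9. CAS T1 → mem=6 r[T1]=4 [RETRY]
10. LOAD T1 → mem=6 r[T1]=6 [LOAD]
11. CAS T0 → mem=7 r[T0]=6 [OK]
12. CAS T1 → mem=7 r[T1]=6 [RETRY]

T1 = (0, 2)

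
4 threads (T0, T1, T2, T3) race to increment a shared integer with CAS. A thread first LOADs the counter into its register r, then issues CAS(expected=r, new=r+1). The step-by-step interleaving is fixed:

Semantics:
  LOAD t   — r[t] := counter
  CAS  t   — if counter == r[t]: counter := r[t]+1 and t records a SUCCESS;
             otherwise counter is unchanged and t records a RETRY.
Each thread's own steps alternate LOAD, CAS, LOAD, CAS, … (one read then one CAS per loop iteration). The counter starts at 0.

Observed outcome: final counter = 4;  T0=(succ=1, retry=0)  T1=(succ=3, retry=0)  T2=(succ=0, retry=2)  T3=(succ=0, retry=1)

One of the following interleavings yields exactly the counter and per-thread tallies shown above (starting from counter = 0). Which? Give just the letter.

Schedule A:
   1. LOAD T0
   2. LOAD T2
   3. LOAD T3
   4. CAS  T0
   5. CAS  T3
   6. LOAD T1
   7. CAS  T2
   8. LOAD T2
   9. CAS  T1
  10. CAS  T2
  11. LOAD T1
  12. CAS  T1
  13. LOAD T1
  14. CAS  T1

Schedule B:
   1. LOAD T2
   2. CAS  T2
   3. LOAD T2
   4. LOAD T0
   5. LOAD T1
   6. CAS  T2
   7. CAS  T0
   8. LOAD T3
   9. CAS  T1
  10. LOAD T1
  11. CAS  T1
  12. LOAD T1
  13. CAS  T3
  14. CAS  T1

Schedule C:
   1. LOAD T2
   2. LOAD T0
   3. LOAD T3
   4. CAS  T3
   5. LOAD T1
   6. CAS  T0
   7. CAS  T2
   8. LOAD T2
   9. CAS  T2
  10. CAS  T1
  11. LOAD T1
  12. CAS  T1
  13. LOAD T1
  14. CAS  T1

Simulating candidate A:
1. LOAD T0 → mem=0 r[T0]=0 [LOAD]
2. LOAD T2 → mem=0 r[T2]=0 [LOAD]
3. LOAD T3 → mem=0 r[T3]=0 [LOAD]
4. CAS T0 → mem=1 r[T0]=0 [OK]
5. CAS T3 → mem=1 r[T3]=0 [RETRY]
6. LOAD T1 → mem=1 r[T1]=1 [LOAD]
7. CAS T2 → mem=1 r[T2]=0 [RETRY]
8. LOAD T2 → mem=1 r[T2]=1 [LOAD]
9. CAS T1 → mem=2 r[T1]=1 [OK]
10. CAS T2 → mem=2 r[T2]=1 [RETRY]
11. LOAD T1 → mem=2 r[T1]=2 [LOAD]
12. CAS T1 → mem=3 r[T1]=2 [OK]
13. LOAD T1 → mem=3 r[T1]=3 [LOAD]
14. CAS T1 → mem=4 r[T1]=3 [OK]

A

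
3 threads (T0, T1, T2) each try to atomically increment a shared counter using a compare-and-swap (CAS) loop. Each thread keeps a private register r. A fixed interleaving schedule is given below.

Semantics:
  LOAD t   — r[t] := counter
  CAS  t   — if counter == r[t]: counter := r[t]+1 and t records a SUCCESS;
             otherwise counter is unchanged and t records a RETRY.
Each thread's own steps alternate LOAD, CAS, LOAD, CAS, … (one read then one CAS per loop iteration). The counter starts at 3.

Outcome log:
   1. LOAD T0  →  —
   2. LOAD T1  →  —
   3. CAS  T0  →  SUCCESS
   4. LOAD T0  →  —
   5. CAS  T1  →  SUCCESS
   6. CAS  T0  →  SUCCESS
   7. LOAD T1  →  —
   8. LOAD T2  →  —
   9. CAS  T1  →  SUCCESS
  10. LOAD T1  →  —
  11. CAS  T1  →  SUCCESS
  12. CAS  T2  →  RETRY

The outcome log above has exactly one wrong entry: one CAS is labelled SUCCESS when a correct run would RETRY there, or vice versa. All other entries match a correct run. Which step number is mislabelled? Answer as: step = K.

Re-executing:
step 1: T0 LOAD ⇒ load; ctr=3 reg=3
step 2: T1 LOAD ⇒ load; ctr=3 reg=3
step 3: T0 CAS ⇒ ok; ctr=4 reg=3
step 4: T0 LOAD ⇒ load; ctr=4 reg=4
step 5: T1 CAS ⇒ retry; ctr=4 reg=3
step 6: T0 CAS ⇒ ok; ctr=5 reg=4
step 7: T1 LOAD ⇒ load; ctr=5 reg=5
step 8: T2 LOAD ⇒ load; ctr=5 reg=5
step 9: T1 CAS ⇒ ok; ctr=6 reg=5
step 10: T1 LOAD ⇒ load; ctr=6 reg=6
step 11: T1 CAS ⇒ ok; ctr=7 reg=6
step 12: T2 CAS ⇒ retry; ctr=7 reg=5
Mismatch at 5.

step = 5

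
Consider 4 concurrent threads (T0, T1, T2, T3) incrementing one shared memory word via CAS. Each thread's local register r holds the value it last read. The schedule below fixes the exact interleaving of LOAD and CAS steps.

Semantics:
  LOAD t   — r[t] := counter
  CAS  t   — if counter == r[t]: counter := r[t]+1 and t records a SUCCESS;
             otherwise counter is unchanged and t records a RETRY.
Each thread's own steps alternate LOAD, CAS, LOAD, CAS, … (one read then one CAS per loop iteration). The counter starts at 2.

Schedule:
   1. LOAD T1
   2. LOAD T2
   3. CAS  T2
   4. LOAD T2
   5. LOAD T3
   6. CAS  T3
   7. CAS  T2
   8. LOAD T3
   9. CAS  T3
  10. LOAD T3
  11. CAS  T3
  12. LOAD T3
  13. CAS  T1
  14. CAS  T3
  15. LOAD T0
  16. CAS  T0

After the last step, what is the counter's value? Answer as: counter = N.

T1 LOAD — after: cnt=2, r=2 — load
T2 LOAD — after: cnt=2, r=2 — load
T2 CAS — after: cnt=3, r=2 — ok
T2 LOAD — after: cnt=3, r=3 — load
T3 LOAD — after: cnt=3, r=3 — load
T3 CAS — after: cnt=4, r=3 — ok
T2 CAS — after: cnt=4, r=3 — retry
T3 LOAD — after: cnt=4, r=4 — load
T3 CAS — after: cnt=5, r=4 — ok
T3 LOAD — after: cnt=5, r=5 — load
T3 CAS — after: cnt=6, r=5 — ok
T3 LOAD — after: cnt=6, r=6 — load
T1 CAS — after: cnt=6, r=2 — retry
T3 CAS — after: cnt=7, r=6 — ok
T0 LOAD — after: cnt=7, r=7 — load
T0 CAS — after: cnt=8, r=7 — ok

counter = 8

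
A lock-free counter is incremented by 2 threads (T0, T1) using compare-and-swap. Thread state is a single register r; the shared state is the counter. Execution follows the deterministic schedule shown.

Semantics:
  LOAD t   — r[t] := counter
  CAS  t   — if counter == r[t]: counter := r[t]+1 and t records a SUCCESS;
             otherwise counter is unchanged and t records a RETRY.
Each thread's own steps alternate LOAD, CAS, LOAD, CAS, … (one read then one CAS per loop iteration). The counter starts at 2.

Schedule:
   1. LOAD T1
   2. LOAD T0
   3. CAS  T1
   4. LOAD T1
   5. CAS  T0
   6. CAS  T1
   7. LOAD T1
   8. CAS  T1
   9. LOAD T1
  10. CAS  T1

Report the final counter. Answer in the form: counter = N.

T1 LOAD — after: cnt=2, r=2 — load
T0 LOAD — after: cnt=2, r=2 — load
T1 CAS — after: cnt=3, r=2 — ok
T1 LOAD — after: cnt=3, r=3 — load
T0 CAS — after: cnt=3, r=2 — retry
T1 CAS — after: cnt=4, r=3 — ok
T1 LOAD — after: cnt=4, r=4 — load
T1 CAS — after: cnt=5, r=4 — ok
T1 LOAD — after: cnt=5, r=5 — load
T1 CAS — after: cnt=6, r=5 — ok

counter = 6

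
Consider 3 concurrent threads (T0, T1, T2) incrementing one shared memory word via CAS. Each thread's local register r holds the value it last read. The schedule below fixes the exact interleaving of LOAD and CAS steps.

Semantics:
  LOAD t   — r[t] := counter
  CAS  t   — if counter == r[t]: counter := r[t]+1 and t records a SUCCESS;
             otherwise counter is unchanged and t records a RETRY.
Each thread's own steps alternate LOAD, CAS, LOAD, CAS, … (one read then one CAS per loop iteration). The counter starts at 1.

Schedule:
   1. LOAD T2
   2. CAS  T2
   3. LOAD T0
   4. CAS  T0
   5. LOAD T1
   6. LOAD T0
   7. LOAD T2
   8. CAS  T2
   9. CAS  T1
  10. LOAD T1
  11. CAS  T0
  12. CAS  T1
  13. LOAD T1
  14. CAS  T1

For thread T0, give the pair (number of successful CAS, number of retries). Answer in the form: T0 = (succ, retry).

   1) LOAD T2:  M=1  r_T2=1
   2) CAS  T2:  M=2  r_T2=1 ✓
   3) LOAD T0:  M=2  r_T0=2
   4) CAS  T0:  M=3  r_T0=2 ✓
   5) LOAD T1:  M=3  r_T1=3
   6) LOAD T0:  M=3  r_T0=3
   7) LOAD T2:  M=3  r_T2=3
   8) CAS  T2:  M=4  r_T2=3 ✓
   9) CAS  T1:  M=4  r_T1=3 ✗
  10) LOAD T1:  M=4  r_T1=4
  11) CAS  T0:  M=4  r_T0=3 ✗
  12) CAS  T1:  M=5  r_T1=4 ✓
  13) LOAD T1:  M=5  r_T1=5
  14) CAS  T1:  M=6  r_T1=5 ✓

T0 = (1, 1)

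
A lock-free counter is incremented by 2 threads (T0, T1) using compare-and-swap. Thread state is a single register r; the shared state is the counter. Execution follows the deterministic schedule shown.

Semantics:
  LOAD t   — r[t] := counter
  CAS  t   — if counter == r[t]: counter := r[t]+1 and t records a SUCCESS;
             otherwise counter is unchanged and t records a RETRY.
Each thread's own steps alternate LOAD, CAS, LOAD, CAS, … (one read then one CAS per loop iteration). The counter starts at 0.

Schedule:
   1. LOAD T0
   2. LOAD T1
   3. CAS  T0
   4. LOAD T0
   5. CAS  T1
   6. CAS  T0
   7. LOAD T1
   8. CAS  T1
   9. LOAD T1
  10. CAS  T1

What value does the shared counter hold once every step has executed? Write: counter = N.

counter = 4

   1) LOAD T0:  M=0  r_T0=0
   2) LOAD T1:  M=0  r_T1=0
   3) CAS  T0:  M=1  r_T0=0 ✓
   4) LOAD T0:  M=1  r_T0=1
   5) CAS  T1:  M=1  r_T1=0 ✗
   6) CAS  T0:  M=2  r_T0=1 ✓
   7) LOAD T1:  M=2  r_T1=2
   8) CAS  T1:  M=3  r_T1=2 ✓
   9) LOAD T1:  M=3  r_T1=3
  10) CAS  T1:  M=4  r_T1=3 ✓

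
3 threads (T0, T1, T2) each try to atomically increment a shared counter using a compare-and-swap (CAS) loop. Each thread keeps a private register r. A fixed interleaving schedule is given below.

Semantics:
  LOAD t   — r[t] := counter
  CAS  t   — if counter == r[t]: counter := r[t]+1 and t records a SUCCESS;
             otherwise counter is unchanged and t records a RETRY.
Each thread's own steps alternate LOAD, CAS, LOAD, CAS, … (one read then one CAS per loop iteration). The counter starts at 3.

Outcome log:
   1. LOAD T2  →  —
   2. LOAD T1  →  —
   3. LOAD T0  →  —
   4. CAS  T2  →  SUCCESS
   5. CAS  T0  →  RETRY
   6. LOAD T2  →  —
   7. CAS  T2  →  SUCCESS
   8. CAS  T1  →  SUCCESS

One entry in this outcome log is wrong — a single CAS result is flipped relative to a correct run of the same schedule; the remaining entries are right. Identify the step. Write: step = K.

Re-executing:
[1] T2.load  rd  (counter 3, T2.r 3)
[2] T1.load  rd  (counter 3, T1.r 3)
[3] T0.load  rd  (counter 3, T0.r 3)
[4] T2.cas  hit  (counter 4, T2.r 3)
[5] T0.cas  miss  (counter 4, T0.r 3)
[6] T2.load  rd  (counter 4, T2.r 4)
[7] T2.cas  hit  (counter 5, T2.r 4)
[8] T1.cas  miss  (counter 5, T1.r 3)
Flip is step 8.

step = 8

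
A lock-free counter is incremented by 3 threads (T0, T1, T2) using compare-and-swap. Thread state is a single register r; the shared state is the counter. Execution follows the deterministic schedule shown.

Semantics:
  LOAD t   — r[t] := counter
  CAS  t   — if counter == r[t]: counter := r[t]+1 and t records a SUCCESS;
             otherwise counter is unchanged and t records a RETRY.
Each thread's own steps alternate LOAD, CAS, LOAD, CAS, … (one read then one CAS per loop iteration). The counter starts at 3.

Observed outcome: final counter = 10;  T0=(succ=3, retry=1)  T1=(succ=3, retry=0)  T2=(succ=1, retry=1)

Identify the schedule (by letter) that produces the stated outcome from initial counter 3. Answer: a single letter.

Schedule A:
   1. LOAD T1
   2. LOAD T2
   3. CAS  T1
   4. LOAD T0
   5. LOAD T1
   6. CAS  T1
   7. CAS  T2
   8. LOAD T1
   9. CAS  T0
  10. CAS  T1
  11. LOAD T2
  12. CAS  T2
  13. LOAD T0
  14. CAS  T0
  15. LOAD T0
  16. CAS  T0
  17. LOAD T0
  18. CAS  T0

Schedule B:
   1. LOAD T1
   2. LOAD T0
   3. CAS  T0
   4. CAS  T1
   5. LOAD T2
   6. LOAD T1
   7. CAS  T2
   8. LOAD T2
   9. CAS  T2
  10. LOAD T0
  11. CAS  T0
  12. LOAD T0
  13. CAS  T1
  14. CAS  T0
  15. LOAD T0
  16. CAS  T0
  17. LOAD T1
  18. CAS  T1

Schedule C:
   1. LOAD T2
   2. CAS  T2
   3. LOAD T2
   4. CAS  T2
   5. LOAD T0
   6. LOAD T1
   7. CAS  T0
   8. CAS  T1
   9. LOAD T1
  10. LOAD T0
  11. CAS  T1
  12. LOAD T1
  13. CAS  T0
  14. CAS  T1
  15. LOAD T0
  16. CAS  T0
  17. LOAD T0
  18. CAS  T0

A

Tracing schedule A:
   1) LOAD T1:  M=3  r_T1=3
   2) LOAD T2:  M=3  r_T2=3
   3) CAS  T1:  M=4  r_T1=3 ✓
   4) LOAD T0:  M=4  r_T0=4
   5) LOAD T1:  M=4  r_T1=4
   6) CAS  T1:  M=5  r_T1=4 ✓
   7) CAS  T2:  M=5  r_T2=3 ✗
   8) LOAD T1:  M=5  r_T1=5
   9) CAS  T0:  M=5  r_T0=4 ✗
  10) CAS  T1:  M=6  r_T1=5 ✓
  11) LOAD T2:  M=6  r_T2=6
  12) CAS  T2:  M=7  r_T2=6 ✓
  13) LOAD T0:  M=7  r_T0=7
  14) CAS  T0:  M=8  r_T0=7 ✓
  15) LOAD T0:  M=8  r_T0=8
  16) CAS  T0:  M=9  r_T0=8 ✓
  17) LOAD T0:  M=9  r_T0=9
  18) CAS  T0:  M=10  r_T0=9 ✓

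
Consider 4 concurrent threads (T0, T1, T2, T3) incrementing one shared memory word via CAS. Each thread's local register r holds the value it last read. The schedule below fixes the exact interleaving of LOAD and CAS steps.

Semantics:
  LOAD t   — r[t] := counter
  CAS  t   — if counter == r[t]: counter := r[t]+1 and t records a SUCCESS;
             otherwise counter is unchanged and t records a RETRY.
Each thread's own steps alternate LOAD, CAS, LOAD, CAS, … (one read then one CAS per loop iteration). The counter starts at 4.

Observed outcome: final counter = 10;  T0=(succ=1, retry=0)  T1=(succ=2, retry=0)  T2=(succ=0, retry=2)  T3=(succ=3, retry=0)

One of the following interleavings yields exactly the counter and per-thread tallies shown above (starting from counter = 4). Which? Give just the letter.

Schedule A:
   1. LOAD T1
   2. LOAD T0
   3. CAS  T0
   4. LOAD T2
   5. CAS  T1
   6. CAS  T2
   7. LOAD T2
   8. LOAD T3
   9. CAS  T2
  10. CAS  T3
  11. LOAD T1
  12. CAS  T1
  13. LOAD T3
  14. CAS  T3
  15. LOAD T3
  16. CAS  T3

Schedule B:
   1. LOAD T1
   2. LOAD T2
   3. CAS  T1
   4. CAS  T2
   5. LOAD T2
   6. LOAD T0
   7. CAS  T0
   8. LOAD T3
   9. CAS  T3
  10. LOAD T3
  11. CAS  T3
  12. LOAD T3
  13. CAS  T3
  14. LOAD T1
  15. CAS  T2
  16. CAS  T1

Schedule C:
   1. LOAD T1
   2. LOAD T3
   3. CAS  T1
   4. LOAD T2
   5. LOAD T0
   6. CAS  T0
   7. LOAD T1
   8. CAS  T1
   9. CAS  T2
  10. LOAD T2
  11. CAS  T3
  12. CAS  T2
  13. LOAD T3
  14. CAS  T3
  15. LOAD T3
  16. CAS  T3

B

Run B:
   1) LOAD T1:  M=4  r_T1=4
   2) LOAD T2:  M=4  r_T2=4
   3) CAS  T1:  M=5  r_T1=4 ✓
   4) CAS  T2:  M=5  r_T2=4 ✗
   5) LOAD T2:  M=5  r_T2=5
   6) LOAD T0:  M=5  r_T0=5
   7) CAS  T0:  M=6  r_T0=5 ✓
   8) LOAD T3:  M=6  r_T3=6
   9) CAS  T3:  M=7  r_T3=6 ✓
  10) LOAD T3:  M=7  r_T3=7
  11) CAS  T3:  M=8  r_T3=7 ✓
  12) LOAD T3:  M=8  r_T3=8
  13) CAS  T3:  M=9  r_T3=8 ✓
  14) LOAD T1:  M=9  r_T1=9
  15) CAS  T2:  M=9  r_T2=5 ✗
  16) CAS  T1:  M=10  r_T1=9 ✓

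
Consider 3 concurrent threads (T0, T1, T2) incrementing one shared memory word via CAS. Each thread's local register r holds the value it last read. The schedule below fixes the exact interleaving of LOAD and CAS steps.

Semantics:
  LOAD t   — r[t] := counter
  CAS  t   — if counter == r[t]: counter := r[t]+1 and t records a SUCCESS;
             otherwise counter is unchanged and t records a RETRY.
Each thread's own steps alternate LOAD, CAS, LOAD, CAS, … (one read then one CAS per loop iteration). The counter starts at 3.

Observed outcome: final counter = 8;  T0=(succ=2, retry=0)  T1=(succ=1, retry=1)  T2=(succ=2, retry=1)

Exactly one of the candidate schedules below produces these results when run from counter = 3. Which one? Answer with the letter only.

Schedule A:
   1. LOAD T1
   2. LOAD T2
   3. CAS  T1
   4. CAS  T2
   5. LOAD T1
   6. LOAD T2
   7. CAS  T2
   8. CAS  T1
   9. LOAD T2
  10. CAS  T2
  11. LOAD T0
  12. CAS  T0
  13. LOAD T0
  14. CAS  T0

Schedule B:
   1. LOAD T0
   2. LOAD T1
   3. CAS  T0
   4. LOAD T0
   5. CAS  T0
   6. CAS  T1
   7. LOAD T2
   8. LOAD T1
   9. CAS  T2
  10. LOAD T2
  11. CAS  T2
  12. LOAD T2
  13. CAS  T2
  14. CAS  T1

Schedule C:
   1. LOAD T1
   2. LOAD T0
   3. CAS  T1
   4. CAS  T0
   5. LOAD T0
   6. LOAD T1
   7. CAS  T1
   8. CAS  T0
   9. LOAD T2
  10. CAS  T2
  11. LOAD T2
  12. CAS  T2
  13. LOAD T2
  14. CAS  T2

A

Run A:
T1 LOAD — after: cnt=3, r=3 — load
T2 LOAD — after: cnt=3, r=3 — load
T1 CAS — after: cnt=4, r=3 — ok
T2 CAS — after: cnt=4, r=3 — retry
T1 LOAD — after: cnt=4, r=4 — load
T2 LOAD — after: cnt=4, r=4 — load
T2 CAS — after: cnt=5, r=4 — ok
T1 CAS — after: cnt=5, r=4 — retry
T2 LOAD — after: cnt=5, r=5 — load
T2 CAS — after: cnt=6, r=5 — ok
T0 LOAD — after: cnt=6, r=6 — load
T0 CAS — after: cnt=7, r=6 — ok
T0 LOAD — after: cnt=7, r=7 — load
T0 CAS — after: cnt=8, r=7 — ok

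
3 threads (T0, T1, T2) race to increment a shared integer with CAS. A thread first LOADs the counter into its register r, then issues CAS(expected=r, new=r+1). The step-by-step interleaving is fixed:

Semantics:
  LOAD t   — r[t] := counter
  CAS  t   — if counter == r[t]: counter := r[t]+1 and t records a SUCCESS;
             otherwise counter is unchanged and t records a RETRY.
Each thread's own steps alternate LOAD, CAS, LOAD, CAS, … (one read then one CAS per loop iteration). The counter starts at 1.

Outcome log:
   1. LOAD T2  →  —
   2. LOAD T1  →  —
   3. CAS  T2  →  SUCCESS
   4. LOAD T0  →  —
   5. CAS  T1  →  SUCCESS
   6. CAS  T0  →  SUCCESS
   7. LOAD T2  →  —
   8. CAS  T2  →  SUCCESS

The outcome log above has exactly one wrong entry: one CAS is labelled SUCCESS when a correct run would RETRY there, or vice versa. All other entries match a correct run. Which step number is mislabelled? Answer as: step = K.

step = 5

Re-executing:
T2 LOAD — after: cnt=1, r=1 — load
T1 LOAD — after: cnt=1, r=1 — load
T2 CAS — after: cnt=2, r=1 — ok
T0 LOAD — after: cnt=2, r=2 — load
T1 CAS — after: cnt=2, r=1 — retry
T0 CAS — after: cnt=3, r=2 — ok
T2 LOAD — after: cnt=3, r=3 — load
T2 CAS — after: cnt=4, r=3 — ok
Mismatch at 5.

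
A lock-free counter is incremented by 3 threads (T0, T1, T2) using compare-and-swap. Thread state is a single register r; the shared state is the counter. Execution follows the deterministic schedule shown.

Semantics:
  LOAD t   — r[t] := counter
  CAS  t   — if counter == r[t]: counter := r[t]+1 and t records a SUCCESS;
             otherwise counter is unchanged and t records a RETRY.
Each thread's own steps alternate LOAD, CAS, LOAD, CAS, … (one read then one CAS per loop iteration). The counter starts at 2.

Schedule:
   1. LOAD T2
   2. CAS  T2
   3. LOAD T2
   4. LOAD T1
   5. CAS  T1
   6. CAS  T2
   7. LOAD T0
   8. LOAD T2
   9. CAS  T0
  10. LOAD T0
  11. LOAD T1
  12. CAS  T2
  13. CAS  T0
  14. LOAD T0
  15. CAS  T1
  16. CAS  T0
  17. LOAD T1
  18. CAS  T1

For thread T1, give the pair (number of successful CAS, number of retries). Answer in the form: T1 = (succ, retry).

T1 = (2, 1)

[1] T2.load  rd  (counter 2, T2.r 2)
[2] T2.cas  hit  (counter 3, T2.r 2)
[3] T2.load  rd  (counter 3, T2.r 3)
[4] T1.load  rd  (counter 3, T1.r 3)
[5] T1.cas  hit  (counter 4, T1.r 3)
[6] T2.cas  miss  (counter 4, T2.r 3)
[7] T0.load  rd  (counter 4, T0.r 4)
[8] T2.load  rd  (counter 4, T2.r 4)
[9] T0.cas  hit  (counter 5, T0.r 4)
[10] T0.load  rd  (counter 5, T0.r 5)
[11] T1.load  rd  (counter 5, T1.r 5)
[12] T2.cas  miss  (counter 5, T2.r 4)
[13] T0.cas  hit  (counter 6, T0.r 5)
[14] T0.load  rd  (counter 6, T0.r 6)
[15] T1.cas  miss  (counter 6, T1.r 5)
[16] T0.cas  hit  (counter 7, T0.r 6)
[17] T1.load  rd  (counter 7, T1.r 7)
[18] T1.cas  hit  (counter 8, T1.r 7)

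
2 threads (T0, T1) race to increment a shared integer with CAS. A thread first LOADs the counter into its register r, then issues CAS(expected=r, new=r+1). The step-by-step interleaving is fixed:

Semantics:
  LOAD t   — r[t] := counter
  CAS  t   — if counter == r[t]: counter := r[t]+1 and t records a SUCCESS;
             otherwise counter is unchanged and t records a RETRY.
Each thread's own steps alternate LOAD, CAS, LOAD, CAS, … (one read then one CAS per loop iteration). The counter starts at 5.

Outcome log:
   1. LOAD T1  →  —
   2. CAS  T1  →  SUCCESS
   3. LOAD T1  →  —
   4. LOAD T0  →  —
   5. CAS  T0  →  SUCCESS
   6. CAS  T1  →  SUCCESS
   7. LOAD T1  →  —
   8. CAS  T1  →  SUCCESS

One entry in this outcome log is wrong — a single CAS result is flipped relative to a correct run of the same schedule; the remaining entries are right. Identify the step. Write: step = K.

Reference trace:
T1 LOAD — after: cnt=5, r=5 — load
T1 CAS — after: cnt=6, r=5 — ok
T1 LOAD — after: cnt=6, r=6 — load
T0 LOAD — after: cnt=6, r=6 — load
T0 CAS — after: cnt=7, r=6 — ok
T1 CAS — after: cnt=7, r=6 — retry
T1 LOAD — after: cnt=7, r=7 — load
T1 CAS — after: cnt=8, r=7 — ok
Log disagrees first at step 6.

step = 6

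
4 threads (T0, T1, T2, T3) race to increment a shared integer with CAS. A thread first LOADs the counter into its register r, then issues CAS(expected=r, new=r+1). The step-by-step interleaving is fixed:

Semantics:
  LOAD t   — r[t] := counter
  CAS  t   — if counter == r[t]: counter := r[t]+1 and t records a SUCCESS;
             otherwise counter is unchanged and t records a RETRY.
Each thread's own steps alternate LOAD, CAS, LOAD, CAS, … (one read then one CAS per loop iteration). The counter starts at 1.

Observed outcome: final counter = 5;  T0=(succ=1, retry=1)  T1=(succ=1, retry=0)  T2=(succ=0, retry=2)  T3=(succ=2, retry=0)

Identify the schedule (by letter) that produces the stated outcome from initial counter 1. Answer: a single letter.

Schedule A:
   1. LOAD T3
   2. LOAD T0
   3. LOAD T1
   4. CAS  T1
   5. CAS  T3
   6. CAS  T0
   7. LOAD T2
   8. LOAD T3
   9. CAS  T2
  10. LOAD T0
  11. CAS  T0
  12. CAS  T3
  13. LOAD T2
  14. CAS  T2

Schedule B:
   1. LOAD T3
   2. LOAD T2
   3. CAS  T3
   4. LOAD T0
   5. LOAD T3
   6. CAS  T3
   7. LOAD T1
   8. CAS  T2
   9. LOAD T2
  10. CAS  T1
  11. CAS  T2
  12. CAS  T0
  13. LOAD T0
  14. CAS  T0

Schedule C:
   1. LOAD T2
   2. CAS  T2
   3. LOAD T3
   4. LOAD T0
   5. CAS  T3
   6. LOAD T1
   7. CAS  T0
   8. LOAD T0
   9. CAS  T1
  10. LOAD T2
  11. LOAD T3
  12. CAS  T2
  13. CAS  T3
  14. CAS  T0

Tracing schedule B:
   1) LOAD T3:  M=1  r_T3=1
   2) LOAD T2:  M=1  r_T2=1
   3) CAS  T3:  M=2  r_T3=1 ✓
   4) LOAD T0:  M=2  r_T0=2
   5) LOAD T3:  M=2  r_T3=2
   6) CAS  T3:  M=3  r_T3=2 ✓
   7) LOAD T1:  M=3  r_T1=3
   8) CAS  T2:  M=3  r_T2=1 ✗
   9) LOAD T2:  M=3  r_T2=3
  10) CAS  T1:  M=4  r_T1=3 ✓
  11) CAS  T2:  M=4  r_T2=3 ✗
  12) CAS  T0:  M=4  r_T0=2 ✗
  13) LOAD T0:  M=4  r_T0=4
  14) CAS  T0:  M=5  r_T0=4 ✓

B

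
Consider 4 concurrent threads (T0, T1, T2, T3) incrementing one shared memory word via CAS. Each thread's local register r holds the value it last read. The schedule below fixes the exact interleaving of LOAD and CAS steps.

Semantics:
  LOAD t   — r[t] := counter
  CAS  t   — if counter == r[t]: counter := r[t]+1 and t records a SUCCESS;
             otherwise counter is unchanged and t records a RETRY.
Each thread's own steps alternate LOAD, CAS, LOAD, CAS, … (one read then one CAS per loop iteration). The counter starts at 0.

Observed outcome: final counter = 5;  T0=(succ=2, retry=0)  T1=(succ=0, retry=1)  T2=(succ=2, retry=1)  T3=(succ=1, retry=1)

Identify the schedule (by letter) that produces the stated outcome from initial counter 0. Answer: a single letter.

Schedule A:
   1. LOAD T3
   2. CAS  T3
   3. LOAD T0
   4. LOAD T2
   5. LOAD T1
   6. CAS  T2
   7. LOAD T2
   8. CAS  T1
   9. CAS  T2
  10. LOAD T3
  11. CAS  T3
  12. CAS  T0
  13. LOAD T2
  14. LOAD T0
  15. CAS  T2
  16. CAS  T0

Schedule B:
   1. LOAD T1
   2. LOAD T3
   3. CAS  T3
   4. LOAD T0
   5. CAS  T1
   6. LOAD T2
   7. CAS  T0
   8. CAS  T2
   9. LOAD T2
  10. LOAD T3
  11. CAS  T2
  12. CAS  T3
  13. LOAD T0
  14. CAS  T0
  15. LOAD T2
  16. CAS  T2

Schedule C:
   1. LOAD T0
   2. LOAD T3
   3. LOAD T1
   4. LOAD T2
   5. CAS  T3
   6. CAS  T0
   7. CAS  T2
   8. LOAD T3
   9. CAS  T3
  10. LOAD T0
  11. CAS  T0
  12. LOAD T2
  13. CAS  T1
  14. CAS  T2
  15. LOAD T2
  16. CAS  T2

B

Tracing schedule B:
[1] T1.load  rd  (counter 0, T1.r 0)
[2] T3.load  rd  (counter 0, T3.r 0)
[3] T3.cas  hit  (counter 1, T3.r 0)
[4] T0.load  rd  (counter 1, T0.r 1)
[5] T1.cas  miss  (counter 1, T1.r 0)
[6] T2.load  rd  (counter 1, T2.r 1)
[7] T0.cas  hit  (counter 2, T0.r 1)
[8] T2.cas  miss  (counter 2, T2.r 1)
[9] T2.load  rd  (counter 2, T2.r 2)
[10] T3.load  rd  (counter 2, T3.r 2)
[11] T2.cas  hit  (counter 3, T2.r 2)
[12] T3.cas  miss  (counter 3, T3.r 2)
[13] T0.load  rd  (counter 3, T0.r 3)
[14] T0.cas  hit  (counter 4, T0.r 3)
[15] T2.load  rd  (counter 4, T2.r 4)
[16] T2.cas  hit  (counter 5, T2.r 4)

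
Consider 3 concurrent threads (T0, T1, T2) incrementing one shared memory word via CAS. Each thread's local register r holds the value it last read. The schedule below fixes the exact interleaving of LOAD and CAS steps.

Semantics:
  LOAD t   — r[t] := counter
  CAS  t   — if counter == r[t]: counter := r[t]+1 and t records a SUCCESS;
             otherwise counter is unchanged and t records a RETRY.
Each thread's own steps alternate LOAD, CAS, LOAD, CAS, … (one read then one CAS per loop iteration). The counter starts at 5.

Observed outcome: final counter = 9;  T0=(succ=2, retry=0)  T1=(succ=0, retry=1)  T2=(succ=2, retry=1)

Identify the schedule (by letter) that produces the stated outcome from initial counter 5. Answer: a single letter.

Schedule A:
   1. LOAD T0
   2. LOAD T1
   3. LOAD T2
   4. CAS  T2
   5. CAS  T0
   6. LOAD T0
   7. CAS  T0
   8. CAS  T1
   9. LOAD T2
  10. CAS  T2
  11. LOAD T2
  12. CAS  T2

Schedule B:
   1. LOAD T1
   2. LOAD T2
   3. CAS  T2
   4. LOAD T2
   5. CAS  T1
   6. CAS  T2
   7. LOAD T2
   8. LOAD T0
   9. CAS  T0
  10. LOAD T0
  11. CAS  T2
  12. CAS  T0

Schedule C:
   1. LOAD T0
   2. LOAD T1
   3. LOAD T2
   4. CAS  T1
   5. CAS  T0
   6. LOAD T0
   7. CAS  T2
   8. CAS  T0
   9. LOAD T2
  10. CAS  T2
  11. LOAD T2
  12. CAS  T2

Tracing schedule B:
step 1: T1 LOAD ⇒ load; ctr=5 reg=5
step 2: T2 LOAD ⇒ load; ctr=5 reg=5
step 3: T2 CAS ⇒ ok; ctr=6 reg=5
step 4: T2 LOAD ⇒ load; ctr=6 reg=6
step 5: T1 CAS ⇒ retry; ctr=6 reg=5
step 6: T2 CAS ⇒ ok; ctr=7 reg=6
step 7: T2 LOAD ⇒ load; ctr=7 reg=7
step 8: T0 LOAD ⇒ load; ctr=7 reg=7
step 9: T0 CAS ⇒ ok; ctr=8 reg=7
step 10: T0 LOAD ⇒ load; ctr=8 reg=8
step 11: T2 CAS ⇒ retry; ctr=8 reg=7
step 12: T0 CAS ⇒ ok; ctr=9 reg=8

B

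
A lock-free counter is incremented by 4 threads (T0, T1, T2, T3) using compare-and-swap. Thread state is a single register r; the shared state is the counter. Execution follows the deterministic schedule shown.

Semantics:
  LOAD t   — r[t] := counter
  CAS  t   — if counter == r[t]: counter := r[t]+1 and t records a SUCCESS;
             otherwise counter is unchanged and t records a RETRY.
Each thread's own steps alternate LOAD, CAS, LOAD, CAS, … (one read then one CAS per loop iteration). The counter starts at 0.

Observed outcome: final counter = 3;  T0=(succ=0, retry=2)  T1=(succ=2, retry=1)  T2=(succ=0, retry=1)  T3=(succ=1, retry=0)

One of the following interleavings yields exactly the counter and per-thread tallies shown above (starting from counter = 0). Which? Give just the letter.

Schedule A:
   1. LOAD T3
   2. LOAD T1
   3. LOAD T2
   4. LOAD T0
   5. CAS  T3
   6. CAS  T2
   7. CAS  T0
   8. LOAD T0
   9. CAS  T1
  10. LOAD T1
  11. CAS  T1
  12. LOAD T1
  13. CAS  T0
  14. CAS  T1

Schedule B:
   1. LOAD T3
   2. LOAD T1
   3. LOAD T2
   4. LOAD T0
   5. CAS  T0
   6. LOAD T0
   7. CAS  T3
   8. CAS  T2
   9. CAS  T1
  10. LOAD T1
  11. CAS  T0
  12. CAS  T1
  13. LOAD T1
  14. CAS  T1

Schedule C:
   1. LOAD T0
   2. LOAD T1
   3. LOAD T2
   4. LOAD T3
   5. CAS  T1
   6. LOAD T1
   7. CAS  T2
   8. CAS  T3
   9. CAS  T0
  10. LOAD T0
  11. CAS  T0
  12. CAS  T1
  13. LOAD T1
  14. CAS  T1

A

Run A:
step 1: T3 LOAD ⇒ load; ctr=0 reg=0
step 2: T1 LOAD ⇒ load; ctr=0 reg=0
step 3: T2 LOAD ⇒ load; ctr=0 reg=0
step 4: T0 LOAD ⇒ load; ctr=0 reg=0
step 5: T3 CAS ⇒ ok; ctr=1 reg=0
step 6: T2 CAS ⇒ retry; ctr=1 reg=0
step 7: T0 CAS ⇒ retry; ctr=1 reg=0
step 8: T0 LOAD ⇒ load; ctr=1 reg=1
step 9: T1 CAS ⇒ retry; ctr=1 reg=0
step 10: T1 LOAD ⇒ load; ctr=1 reg=1
step 11: T1 CAS ⇒ ok; ctr=2 reg=1
step 12: T1 LOAD ⇒ load; ctr=2 reg=2
step 13: T0 CAS ⇒ retry; ctr=2 reg=1
step 14: T1 CAS ⇒ ok; ctr=3 reg=2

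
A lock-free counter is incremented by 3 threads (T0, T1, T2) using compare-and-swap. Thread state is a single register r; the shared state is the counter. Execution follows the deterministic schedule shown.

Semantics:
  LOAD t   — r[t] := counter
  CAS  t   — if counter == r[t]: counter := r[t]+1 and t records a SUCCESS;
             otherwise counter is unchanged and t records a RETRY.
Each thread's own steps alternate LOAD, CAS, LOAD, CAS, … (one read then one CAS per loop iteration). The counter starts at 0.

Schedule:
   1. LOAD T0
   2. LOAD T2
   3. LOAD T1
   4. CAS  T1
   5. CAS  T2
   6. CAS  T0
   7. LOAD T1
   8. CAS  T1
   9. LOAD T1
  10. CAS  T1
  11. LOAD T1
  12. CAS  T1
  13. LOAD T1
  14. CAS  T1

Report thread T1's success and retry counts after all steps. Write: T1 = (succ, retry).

T0 LOAD — after: cnt=0, r=0 — load
T2 LOAD — after: cnt=0, r=0 — load
T1 LOAD — after: cnt=0, r=0 — load
T1 CAS — after: cnt=1, r=0 — ok
T2 CAS — after: cnt=1, r=0 — retry
T0 CAS — after: cnt=1, r=0 — retry
T1 LOAD — after: cnt=1, r=1 — load
T1 CAS — after: cnt=2, r=1 — ok
T1 LOAD — after: cnt=2, r=2 — load
T1 CAS — after: cnt=3, r=2 — ok
T1 LOAD — after: cnt=3, r=3 — load
T1 CAS — after: cnt=4, r=3 — ok
T1 LOAD — after: cnt=4, r=4 — load
T1 CAS — after: cnt=5, r=4 — ok

T1 = (5, 0)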